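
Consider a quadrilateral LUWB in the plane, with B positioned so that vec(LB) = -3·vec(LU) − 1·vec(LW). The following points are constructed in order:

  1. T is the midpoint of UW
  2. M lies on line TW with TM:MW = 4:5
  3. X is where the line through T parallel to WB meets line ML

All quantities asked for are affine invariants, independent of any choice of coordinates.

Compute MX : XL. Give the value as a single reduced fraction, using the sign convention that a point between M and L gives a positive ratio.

Work in coordinates with L = (0, 0), U = (1, 0), W = (0, 1), B = (-3, -1).
1. T is the midpoint of UW ⇒ T = (1/2, 1/2)
2. M lies on line TW with TM:MW = 4:5 ⇒ M = (5/18, 13/18)
3. X is where the line through T parallel to WB meets line ML ⇒ X = (5/58, 13/58)
X = M + t·(L−M) with t = 20/29, so MX:XL = t:(1−t) = 20/29:9/29

MX:XL = 20/9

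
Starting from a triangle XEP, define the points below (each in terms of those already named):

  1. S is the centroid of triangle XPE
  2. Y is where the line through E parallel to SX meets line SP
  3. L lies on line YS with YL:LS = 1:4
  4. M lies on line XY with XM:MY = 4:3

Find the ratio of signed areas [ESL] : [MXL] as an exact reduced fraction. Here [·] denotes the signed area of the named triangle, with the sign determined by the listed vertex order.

[ESL]:[MXL] = -7

Work in coordinates with X = (0, 0), E = (1, 0), P = (0, 1).
1. S is the centroid of triangle XPE ⇒ S = (1/3, 1/3)
2. Y is where the line through E parallel to SX meets line SP ⇒ Y = (2/3, -1/3)
3. L lies on line YS with YL:LS = 1:4 ⇒ L = (3/5, -1/5)
4. M lies on line XY with XM:MY = 4:3 ⇒ M = (8/21, -4/21)
2·[ESL] = 4/15, 2·[MXL] = -4/105
[ESL]:[MXL] = 4/15:-4/105 = -7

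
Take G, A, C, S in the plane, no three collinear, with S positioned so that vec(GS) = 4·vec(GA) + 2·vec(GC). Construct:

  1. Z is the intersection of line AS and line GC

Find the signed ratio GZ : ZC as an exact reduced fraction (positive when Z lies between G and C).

Assign G = (0, 0), A = (1, 0), C = (0, 1), S = (4, 2) — the answer is frame-independent, so this choice is without loss of generality.
1. Z is the intersection of line AS and line GC ⇒ Z = (0, -2/3)
Z = G + t·(C−G) with t = -2/3, so GZ:ZC = t:(1−t) = -2/3:5/3

GZ:ZC = -2/5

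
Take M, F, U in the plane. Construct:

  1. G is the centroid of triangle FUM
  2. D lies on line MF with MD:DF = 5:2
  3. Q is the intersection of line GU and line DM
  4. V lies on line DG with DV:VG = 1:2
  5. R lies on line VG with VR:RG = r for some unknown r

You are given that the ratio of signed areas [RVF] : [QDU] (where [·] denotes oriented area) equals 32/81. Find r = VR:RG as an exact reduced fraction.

r = -4

Choose coordinates M = (0, 0), F = (1, 0), U = (0, 1).
1. G is the centroid of triangle FUM ⇒ G = (1/3, 1/3)
2. D lies on line MF with MD:DF = 5:2 ⇒ D = (5/7, 0)
3. Q is the intersection of line GU and line DM ⇒ Q = (1/2, 0)
4. V lies on line DG with DV:VG = 1:2 ⇒ V = (37/63, 1/9)
5. With VR:RG = r, write λ = r/(r+1) so R = V + λ·(G−V); R is affine-linear in λ
Every point depending on R is an affine combination of R and λ-independent points, so each such coordinate is linear in λ; the λ² term in each signed area is a multiple of (G−V)×(G−V) = 0, so 2·[RVF] and 2·[QDU] are each linear in λ. Evaluating at λ=0 and λ=1:
  2·[RVF] = 4/63·λ,   2·[QDU] = 3/14
So [RVF]:[QDU] = (4/63·λ) / (3/14). Setting this equal to 32/81:
  4/63·λ = 32/81·(3/14)  ⇒  λ = 4/3
Then r = λ/(1−λ) = (4/3)/(-1/3) = -4. Check: with r = -4, R = (47/189, 11/27) and [RVF]:[QDU] = 32/81 as required.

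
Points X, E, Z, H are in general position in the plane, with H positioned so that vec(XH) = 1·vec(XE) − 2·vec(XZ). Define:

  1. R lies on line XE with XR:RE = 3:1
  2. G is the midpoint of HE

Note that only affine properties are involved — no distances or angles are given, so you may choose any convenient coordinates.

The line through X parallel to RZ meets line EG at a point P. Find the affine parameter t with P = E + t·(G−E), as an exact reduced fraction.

Assign X = (0, 0), E = (1, 0), Z = (0, 1), H = (1, -2) — the answer is frame-independent, so this choice is without loss of generality.
1. R lies on line XE with XR:RE = 3:1 ⇒ R = (3/4, 0)
2. G is the midpoint of HE ⇒ G = (1, -1)
through X parallel to RZ: direction (-3/4, 1); meets EG at P = (1, -4/3)
P = E + t·(G−E) with t = 4/3

t = 4/3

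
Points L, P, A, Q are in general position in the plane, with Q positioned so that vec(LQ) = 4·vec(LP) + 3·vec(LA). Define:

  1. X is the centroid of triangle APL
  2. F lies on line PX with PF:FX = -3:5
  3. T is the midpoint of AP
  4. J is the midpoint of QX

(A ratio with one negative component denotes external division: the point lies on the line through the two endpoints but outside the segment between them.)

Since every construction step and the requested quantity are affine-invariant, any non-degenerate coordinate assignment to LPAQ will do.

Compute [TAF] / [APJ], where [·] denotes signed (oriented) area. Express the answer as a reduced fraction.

Work in coordinates with L = (0, 0), P = (1, 0), A = (0, 1), Q = (4, 3).
1. X is the centroid of triangle APL ⇒ X = (1/3, 1/3)
2. F lies on line PX with PF:FX = -3:5 ⇒ F = (2, -1/2)
3. T is the midpoint of AP ⇒ T = (1/2, 1/2)
4. J is the midpoint of QX ⇒ J = (13/6, 5/3)
2·[TAF] = -1/4, 2·[APJ] = 17/6
[TAF]:[APJ] = -1/4:17/6 = -3/34

[TAF]:[APJ] = -3/34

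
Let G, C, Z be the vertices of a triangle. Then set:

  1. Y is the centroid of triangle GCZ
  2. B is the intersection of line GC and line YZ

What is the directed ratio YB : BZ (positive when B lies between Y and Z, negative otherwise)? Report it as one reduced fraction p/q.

YB:BZ = -1/3

Work in coordinates with G = (0, 0), C = (1, 0), Z = (0, 1).
1. Y is the centroid of triangle GCZ ⇒ Y = (1/3, 1/3)
2. B is the intersection of line GC and line YZ ⇒ B = (1/2, 0)
B = Y + t·(Z−Y) with t = -1/2, so YB:BZ = t:(1−t) = -1/2:3/2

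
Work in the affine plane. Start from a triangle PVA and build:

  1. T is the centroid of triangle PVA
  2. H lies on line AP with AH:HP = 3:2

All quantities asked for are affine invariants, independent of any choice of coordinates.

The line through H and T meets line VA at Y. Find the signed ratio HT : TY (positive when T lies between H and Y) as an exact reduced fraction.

HT:TY = 4/5

Assign P = (0, 0), V = (1, 0), A = (0, 1) — the answer is frame-independent, so this choice is without loss of generality.
1. T is the centroid of triangle PVA ⇒ T = (1/3, 1/3)
2. H lies on line AP with AH:HP = 3:2 ⇒ H = (0, 2/5)
line HT meets VA at Y = (3/4, 1/4)
T = H + t·(Y−H) with t = 4/9, so HT:TY = 4/9:5/9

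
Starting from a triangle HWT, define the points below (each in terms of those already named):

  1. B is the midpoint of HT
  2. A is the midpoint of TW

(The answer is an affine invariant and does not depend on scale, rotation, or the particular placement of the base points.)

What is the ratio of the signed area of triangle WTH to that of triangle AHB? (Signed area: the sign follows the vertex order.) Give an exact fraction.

[WTH]:[AHB] = -4

Choose coordinates H = (0, 0), W = (1, 0), T = (0, 1).
1. B is the midpoint of HT ⇒ B = (0, 1/2)
2. A is the midpoint of TW ⇒ A = (1/2, 1/2)
2·[WTH] = 1, 2·[AHB] = -1/4
[WTH]:[AHB] = 1:-1/4 = -4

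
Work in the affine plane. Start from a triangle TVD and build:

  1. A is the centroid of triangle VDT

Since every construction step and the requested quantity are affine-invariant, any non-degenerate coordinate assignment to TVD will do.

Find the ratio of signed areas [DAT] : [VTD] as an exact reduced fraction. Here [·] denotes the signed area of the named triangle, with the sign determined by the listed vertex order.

[DAT]:[VTD] = 1/3

Choose coordinates T = (0, 0), V = (1, 0), D = (0, 1).
1. A is the centroid of triangle VDT ⇒ A = (1/3, 1/3)
2·[DAT] = -1/3, 2·[VTD] = -1
[DAT]:[VTD] = -1/3:-1 = 1/3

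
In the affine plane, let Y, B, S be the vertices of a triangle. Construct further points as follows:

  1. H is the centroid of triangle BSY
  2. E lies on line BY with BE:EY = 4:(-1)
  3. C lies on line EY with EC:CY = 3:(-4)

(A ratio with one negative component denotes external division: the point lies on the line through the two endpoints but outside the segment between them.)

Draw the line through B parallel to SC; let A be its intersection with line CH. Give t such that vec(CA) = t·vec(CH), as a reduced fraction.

Choose coordinates Y = (0, 0), B = (1, 0), S = (0, 1).
1. H is the centroid of triangle BSY ⇒ H = (1/3, 1/3)
2. E lies on line BY with BE:EY = 4:(-1) ⇒ E = (-1/3, 0)
3. C lies on line EY with EC:CY = 3:(-4) ⇒ C = (-4/3, 0)
through B parallel to SC: direction (-4/3, -1); meets CH at A = (61/33, 7/11)
A = C + t·(H−C) with t = 21/11

t = 21/11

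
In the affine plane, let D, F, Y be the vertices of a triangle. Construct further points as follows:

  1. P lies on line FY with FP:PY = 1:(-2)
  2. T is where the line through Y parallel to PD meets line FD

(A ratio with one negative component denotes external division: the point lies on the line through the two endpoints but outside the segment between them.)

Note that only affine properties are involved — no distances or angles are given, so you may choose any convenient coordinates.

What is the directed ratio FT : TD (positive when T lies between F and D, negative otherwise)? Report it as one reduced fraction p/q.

Choose coordinates D = (0, 0), F = (1, 0), Y = (0, 1).
1. P lies on line FY with FP:PY = 1:(-2) ⇒ P = (2, -1)
2. T is where the line through Y parallel to PD meets line FD ⇒ T = (2, 0)
T = F + t·(D−F) with t = -1, so FT:TD = t:(1−t) = -1:2

FT:TD = -1/2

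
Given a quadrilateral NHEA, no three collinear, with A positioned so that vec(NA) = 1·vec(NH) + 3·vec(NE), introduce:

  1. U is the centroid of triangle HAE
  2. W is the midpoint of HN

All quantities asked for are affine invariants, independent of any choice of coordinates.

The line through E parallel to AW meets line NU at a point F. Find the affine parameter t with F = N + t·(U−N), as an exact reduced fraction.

t = -3/8

Choose coordinates N = (0, 0), H = (1, 0), E = (0, 1), A = (1, 3).
1. U is the centroid of triangle HAE ⇒ U = (2/3, 4/3)
2. W is the midpoint of HN ⇒ W = (1/2, 0)
through E parallel to AW: direction (-1/2, -3); meets NU at F = (-1/4, -1/2)
F = N + t·(U−N) with t = -3/8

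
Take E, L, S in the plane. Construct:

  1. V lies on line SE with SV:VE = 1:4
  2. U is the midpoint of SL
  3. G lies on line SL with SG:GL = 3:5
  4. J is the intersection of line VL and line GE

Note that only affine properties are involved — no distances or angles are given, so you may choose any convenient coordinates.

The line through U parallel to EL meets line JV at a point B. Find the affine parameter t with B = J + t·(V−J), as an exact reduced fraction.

Set E = (0, 0), L = (1, 0), S = (0, 1); any affine frame gives the same invariant.
1. V lies on line SE with SV:VE = 1:4 ⇒ V = (0, 4/5)
2. U is the midpoint of SL ⇒ U = (1/2, 1/2)
3. G lies on line SL with SG:GL = 3:5 ⇒ G = (3/8, 5/8)
4. J is the intersection of line VL and line GE ⇒ J = (12/37, 20/37)
through U parallel to EL: direction (1, 0); meets JV at B = (3/8, 1/2)
B = J + t·(V−J) with t = -5/32

t = -5/32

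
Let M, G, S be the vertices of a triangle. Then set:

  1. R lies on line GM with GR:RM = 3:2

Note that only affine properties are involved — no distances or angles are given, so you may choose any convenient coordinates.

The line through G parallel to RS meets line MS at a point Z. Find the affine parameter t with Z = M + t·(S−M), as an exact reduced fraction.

t = 5/2

Assign M = (0, 0), G = (1, 0), S = (0, 1) — the answer is frame-independent, so this choice is without loss of generality.
1. R lies on line GM with GR:RM = 3:2 ⇒ R = (2/5, 0)
through G parallel to RS: direction (-2/5, 1); meets MS at Z = (0, 5/2)
Z = M + t·(S−M) with t = 5/2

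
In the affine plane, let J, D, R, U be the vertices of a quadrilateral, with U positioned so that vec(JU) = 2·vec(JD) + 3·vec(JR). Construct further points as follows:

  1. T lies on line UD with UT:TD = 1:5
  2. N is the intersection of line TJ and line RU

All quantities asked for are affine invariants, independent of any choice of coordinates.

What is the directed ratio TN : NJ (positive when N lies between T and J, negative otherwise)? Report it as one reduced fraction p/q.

TN:NJ = -1/3

Work in coordinates with J = (0, 0), D = (1, 0), R = (0, 1), U = (2, 3).
1. T lies on line UD with UT:TD = 1:5 ⇒ T = (11/6, 5/2)
2. N is the intersection of line TJ and line RU ⇒ N = (11/4, 15/4)
N = T + t·(J−T) with t = -1/2, so TN:NJ = t:(1−t) = -1/2:3/2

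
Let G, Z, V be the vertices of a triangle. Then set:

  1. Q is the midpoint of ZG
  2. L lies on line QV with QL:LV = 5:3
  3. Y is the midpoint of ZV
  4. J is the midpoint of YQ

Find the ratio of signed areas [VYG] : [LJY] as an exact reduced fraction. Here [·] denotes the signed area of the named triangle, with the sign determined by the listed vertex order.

[VYG]:[LJY] = -32/5

Assign G = (0, 0), Z = (1, 0), V = (0, 1) — the answer is frame-independent, so this choice is without loss of generality.
1. Q is the midpoint of ZG ⇒ Q = (1/2, 0)
2. L lies on line QV with QL:LV = 5:3 ⇒ L = (3/16, 5/8)
3. Y is the midpoint of ZV ⇒ Y = (1/2, 1/2)
4. J is the midpoint of YQ ⇒ J = (1/2, 1/4)
2·[VYG] = -1/2, 2·[LJY] = 5/64
[VYG]:[LJY] = -1/2:5/64 = -32/5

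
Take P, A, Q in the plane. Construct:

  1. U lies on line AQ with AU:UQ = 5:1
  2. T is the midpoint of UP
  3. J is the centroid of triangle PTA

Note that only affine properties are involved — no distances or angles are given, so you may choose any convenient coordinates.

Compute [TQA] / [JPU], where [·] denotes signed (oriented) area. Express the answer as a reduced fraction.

[TQA]:[JPU] = 9/5

Work in coordinates with P = (0, 0), A = (1, 0), Q = (0, 1).
1. U lies on line AQ with AU:UQ = 5:1 ⇒ U = (1/6, 5/6)
2. T is the midpoint of UP ⇒ T = (1/12, 5/12)
3. J is the centroid of triangle PTA ⇒ J = (13/36, 5/36)
2·[TQA] = -1/2, 2·[JPU] = -5/18
[TQA]:[JPU] = -1/2:-5/18 = 9/5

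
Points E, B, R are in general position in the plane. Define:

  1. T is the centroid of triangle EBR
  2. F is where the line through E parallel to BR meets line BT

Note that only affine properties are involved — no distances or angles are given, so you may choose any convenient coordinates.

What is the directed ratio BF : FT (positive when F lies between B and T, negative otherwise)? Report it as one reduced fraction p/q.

Set E = (0, 0), B = (1, 0), R = (0, 1); any affine frame gives the same invariant.
1. T is the centroid of triangle EBR ⇒ T = (1/3, 1/3)
2. F is where the line through E parallel to BR meets line BT ⇒ F = (-1, 1)
F = B + t·(T−B) with t = 3, so BF:FT = t:(1−t) = 3:-2

BF:FT = -3/2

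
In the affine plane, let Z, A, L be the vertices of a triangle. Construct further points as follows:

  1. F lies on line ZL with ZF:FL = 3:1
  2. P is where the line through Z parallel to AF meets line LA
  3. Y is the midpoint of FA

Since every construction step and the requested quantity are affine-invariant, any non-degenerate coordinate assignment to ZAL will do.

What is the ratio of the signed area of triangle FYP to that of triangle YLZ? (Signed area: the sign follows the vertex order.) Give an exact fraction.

[FYP]:[YLZ] = -3/4

Work in coordinates with Z = (0, 0), A = (1, 0), L = (0, 1).
1. F lies on line ZL with ZF:FL = 3:1 ⇒ F = (0, 3/4)
2. P is where the line through Z parallel to AF meets line LA ⇒ P = (4, -3)
3. Y is the midpoint of FA ⇒ Y = (1/2, 3/8)
2·[FYP] = -3/8, 2·[YLZ] = 1/2
[FYP]:[YLZ] = -3/8:1/2 = -3/4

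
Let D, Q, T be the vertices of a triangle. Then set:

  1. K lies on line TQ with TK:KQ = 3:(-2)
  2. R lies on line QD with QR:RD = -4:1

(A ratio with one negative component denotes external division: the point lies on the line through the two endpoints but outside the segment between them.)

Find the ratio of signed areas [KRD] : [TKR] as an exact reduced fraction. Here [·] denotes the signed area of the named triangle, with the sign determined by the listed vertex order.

Assign D = (0, 0), Q = (1, 0), T = (0, 1) — the answer is frame-independent, so this choice is without loss of generality.
1. K lies on line TQ with TK:KQ = 3:(-2) ⇒ K = (3, -2)
2. R lies on line QD with QR:RD = -4:1 ⇒ R = (-1/3, 0)
2·[KRD] = -2/3, 2·[TKR] = -4
[KRD]:[TKR] = -2/3:-4 = 1/6

[KRD]:[TKR] = 1/6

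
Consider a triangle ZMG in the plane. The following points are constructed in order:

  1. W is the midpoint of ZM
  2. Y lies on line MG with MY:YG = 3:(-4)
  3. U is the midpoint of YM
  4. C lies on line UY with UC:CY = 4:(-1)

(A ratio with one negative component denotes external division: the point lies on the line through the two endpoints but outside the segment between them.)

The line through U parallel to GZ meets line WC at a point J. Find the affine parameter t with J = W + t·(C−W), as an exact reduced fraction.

Work in coordinates with Z = (0, 0), M = (1, 0), G = (0, 1).
1. W is the midpoint of ZM ⇒ W = (1/2, 0)
2. Y lies on line MG with MY:YG = 3:(-4) ⇒ Y = (4, -3)
3. U is the midpoint of YM ⇒ U = (5/2, -3/2)
4. C lies on line UY with UC:CY = 4:(-1) ⇒ C = (9/2, -7/2)
through U parallel to GZ: direction (0, -1); meets WC at J = (5/2, -7/4)
J = W + t·(C−W) with t = 1/2

t = 1/2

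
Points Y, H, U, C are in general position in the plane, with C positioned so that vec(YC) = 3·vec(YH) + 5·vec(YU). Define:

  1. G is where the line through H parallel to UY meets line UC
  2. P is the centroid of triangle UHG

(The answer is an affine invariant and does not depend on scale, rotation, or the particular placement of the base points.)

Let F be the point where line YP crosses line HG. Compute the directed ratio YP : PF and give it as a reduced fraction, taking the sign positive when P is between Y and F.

Assign Y = (0, 0), H = (1, 0), U = (0, 1), C = (3, 5) — the answer is frame-independent, so this choice is without loss of generality.
1. G is where the line through H parallel to UY meets line UC ⇒ G = (1, 7/3)
2. P is the centroid of triangle UHG ⇒ P = (2/3, 10/9)
line YP meets HG at F = (1, 5/3)
P = Y + t·(F−Y) with t = 2/3, so YP:PF = 2/3:1/3

YP:PF = 2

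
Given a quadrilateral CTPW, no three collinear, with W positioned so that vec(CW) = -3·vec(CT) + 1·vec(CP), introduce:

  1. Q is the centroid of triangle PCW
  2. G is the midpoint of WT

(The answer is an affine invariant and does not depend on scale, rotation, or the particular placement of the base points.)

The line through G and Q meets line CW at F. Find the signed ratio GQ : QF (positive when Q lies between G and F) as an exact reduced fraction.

GQ:QF = -1/2

Set C = (0, 0), T = (1, 0), P = (0, 1), W = (-3, 1); any affine frame gives the same invariant.
1. Q is the centroid of triangle PCW ⇒ Q = (-1, 2/3)
2. G is the midpoint of WT ⇒ G = (-1, 1/2)
line GQ meets CW at F = (-1, 1/3)
Q = G + t·(F−G) with t = -1, so GQ:QF = -1:2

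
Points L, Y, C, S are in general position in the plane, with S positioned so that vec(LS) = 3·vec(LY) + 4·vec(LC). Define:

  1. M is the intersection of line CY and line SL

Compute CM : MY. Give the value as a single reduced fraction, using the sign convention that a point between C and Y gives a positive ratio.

Set L = (0, 0), Y = (1, 0), C = (0, 1), S = (3, 4); any affine frame gives the same invariant.
1. M is the intersection of line CY and line SL ⇒ M = (3/7, 4/7)
M = C + t·(Y−C) with t = 3/7, so CM:MY = t:(1−t) = 3/7:4/7

CM:MY = 3/4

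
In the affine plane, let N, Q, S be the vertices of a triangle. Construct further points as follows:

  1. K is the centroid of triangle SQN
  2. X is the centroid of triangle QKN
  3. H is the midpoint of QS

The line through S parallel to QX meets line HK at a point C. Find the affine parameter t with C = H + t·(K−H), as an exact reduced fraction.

Choose coordinates N = (0, 0), Q = (1, 0), S = (0, 1).
1. K is the centroid of triangle SQN ⇒ K = (1/3, 1/3)
2. X is the centroid of triangle QKN ⇒ X = (4/9, 1/9)
3. H is the midpoint of QS ⇒ H = (1/2, 1/2)
through S parallel to QX: direction (-5/9, 1/9); meets HK at C = (5/6, 5/6)
C = H + t·(K−H) with t = -2

t = -2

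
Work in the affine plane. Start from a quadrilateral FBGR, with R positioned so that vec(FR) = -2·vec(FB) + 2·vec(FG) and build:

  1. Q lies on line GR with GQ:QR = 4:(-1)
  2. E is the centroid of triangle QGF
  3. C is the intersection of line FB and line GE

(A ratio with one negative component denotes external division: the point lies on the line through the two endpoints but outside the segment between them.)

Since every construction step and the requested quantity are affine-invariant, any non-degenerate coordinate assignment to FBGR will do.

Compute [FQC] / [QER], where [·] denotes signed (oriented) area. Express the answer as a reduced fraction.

Assign F = (0, 0), B = (1, 0), G = (0, 1), R = (-2, 2) — the answer is frame-independent, so this choice is without loss of generality.
1. Q lies on line GR with GQ:QR = 4:(-1) ⇒ Q = (-8/3, 7/3)
2. E is the centroid of triangle QGF ⇒ E = (-8/9, 10/9)
3. C is the intersection of line FB and line GE ⇒ C = (8, 0)
2·[FQC] = -56/3, 2·[QER] = 2/9
[FQC]:[QER] = -56/3:2/9 = -84

[FQC]:[QER] = -84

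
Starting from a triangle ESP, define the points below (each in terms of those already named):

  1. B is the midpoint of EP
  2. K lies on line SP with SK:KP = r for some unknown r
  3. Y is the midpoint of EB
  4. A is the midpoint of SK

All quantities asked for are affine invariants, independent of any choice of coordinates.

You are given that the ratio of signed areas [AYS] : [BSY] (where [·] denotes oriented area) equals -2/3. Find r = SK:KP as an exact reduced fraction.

r = 4/5

Set E = (0, 0), S = (1, 0), P = (0, 1); any affine frame gives the same invariant.
1. B is the midpoint of EP ⇒ B = (0, 1/2)
2. With SK:KP = r, write λ = r/(r+1) so K = S + λ·(P−S); K is affine-linear in λ
3. Y is the midpoint of EB ⇒ Y = (0, 1/4)
4. A is the midpoint of SK ⇒ A is an affine combination of earlier points and hence also affine-linear in λ
Every point depending on K is an affine combination of K and λ-independent points, so each such coordinate is linear in λ; the λ² term in each signed area is a multiple of (P−S)×(P−S) = 0, so 2·[AYS] and 2·[BSY] are each linear in λ. Evaluating at λ=0 and λ=1:
  2·[AYS] = 3/8·λ,   2·[BSY] = -1/4
So [AYS]:[BSY] = (3/8·λ) / (-1/4). Setting this equal to -2/3:
  3/8·λ = -2/3·(-1/4)  ⇒  λ = 4/9
Then r = λ/(1−λ) = (4/9)/(5/9) = 4/5. Check: with r = 4/5, K = (5/9, 4/9) and [AYS]:[BSY] = -2/3 as required.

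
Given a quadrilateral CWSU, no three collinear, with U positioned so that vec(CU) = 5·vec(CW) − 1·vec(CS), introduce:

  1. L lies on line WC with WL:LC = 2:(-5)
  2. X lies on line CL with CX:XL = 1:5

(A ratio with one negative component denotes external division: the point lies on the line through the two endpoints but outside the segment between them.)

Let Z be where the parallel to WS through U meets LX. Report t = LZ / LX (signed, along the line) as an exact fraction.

Set C = (0, 0), W = (1, 0), S = (0, 1), U = (5, -1); any affine frame gives the same invariant.
1. L lies on line WC with WL:LC = 2:(-5) ⇒ L = (5/3, 0)
2. X lies on line CL with CX:XL = 1:5 ⇒ X = (5/18, 0)
through U parallel to WS: direction (-1, 1); meets LX at Z = (4, 0)
Z = L + t·(X−L) with t = -42/25

t = -42/25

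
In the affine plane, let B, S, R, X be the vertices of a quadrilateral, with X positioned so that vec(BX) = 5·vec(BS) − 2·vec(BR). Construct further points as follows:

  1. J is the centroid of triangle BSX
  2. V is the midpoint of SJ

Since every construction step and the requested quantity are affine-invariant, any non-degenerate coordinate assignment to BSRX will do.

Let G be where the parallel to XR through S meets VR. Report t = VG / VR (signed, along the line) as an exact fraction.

t = 1/13

Set B = (0, 0), S = (1, 0), R = (0, 1), X = (5, -2); any affine frame gives the same invariant.
1. J is the centroid of triangle BSX ⇒ J = (2, -2/3)
2. V is the midpoint of SJ ⇒ V = (3/2, -1/3)
through S parallel to XR: direction (-5, 3); meets VR at G = (18/13, -3/13)
G = V + t·(R−V) with t = 1/13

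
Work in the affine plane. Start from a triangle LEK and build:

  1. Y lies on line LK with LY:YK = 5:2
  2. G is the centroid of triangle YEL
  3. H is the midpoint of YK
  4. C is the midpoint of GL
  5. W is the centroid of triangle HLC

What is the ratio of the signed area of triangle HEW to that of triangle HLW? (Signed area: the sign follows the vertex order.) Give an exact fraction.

[HEW]:[HLW] = -61/6

Choose coordinates L = (0, 0), E = (1, 0), K = (0, 1).
1. Y lies on line LK with LY:YK = 5:2 ⇒ Y = (0, 5/7)
2. G is the centroid of triangle YEL ⇒ G = (1/3, 5/21)
3. H is the midpoint of YK ⇒ H = (0, 6/7)
4. C is the midpoint of GL ⇒ C = (1/6, 5/42)
5. W is the centroid of triangle HLC ⇒ W = (1/18, 41/126)
2·[HEW] = -61/126, 2·[HLW] = 1/21
[HEW]:[HLW] = -61/126:1/21 = -61/6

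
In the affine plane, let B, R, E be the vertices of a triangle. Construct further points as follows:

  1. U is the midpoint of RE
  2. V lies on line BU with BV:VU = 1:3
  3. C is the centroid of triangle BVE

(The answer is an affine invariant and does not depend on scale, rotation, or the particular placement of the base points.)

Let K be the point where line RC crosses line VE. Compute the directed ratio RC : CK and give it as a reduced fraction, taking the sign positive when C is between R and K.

Assign B = (0, 0), R = (1, 0), E = (0, 1) — the answer is frame-independent, so this choice is without loss of generality.
1. U is the midpoint of RE ⇒ U = (1/2, 1/2)
2. V lies on line BU with BV:VU = 1:3 ⇒ V = (1/8, 1/8)
3. C is the centroid of triangle BVE ⇒ C = (1/24, 3/8)
line RC meets VE at K = (7/76, 27/76)
C = R + t·(K−R) with t = 19/18, so RC:CK = 19/18:-1/18

RC:CK = -19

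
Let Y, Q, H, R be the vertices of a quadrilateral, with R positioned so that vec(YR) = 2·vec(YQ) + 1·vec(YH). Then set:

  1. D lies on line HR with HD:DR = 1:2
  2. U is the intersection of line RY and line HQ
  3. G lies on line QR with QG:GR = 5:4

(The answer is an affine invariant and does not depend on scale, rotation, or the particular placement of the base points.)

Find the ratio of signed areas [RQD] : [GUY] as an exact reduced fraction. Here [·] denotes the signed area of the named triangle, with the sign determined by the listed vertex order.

Set Y = (0, 0), Q = (1, 0), H = (0, 1), R = (2, 1); any affine frame gives the same invariant.
1. D lies on line HR with HD:DR = 1:2 ⇒ D = (2/3, 1)
2. U is the intersection of line RY and line HQ ⇒ U = (2/3, 1/3)
3. G lies on line QR with QG:GR = 5:4 ⇒ G = (14/9, 5/9)
2·[RQD] = -4/3, 2·[GUY] = 4/27
[RQD]:[GUY] = -4/3:4/27 = -9

[RQD]:[GUY] = -9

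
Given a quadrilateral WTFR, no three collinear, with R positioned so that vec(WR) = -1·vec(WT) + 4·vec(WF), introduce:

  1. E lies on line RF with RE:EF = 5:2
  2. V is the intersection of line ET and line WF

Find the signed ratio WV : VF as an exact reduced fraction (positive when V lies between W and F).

WV:VF = -13/4

Assign W = (0, 0), T = (1, 0), F = (0, 1), R = (-1, 4) — the answer is frame-independent, so this choice is without loss of generality.
1. E lies on line RF with RE:EF = 5:2 ⇒ E = (-2/7, 13/7)
2. V is the intersection of line ET and line WF ⇒ V = (0, 13/9)
V = W + t·(F−W) with t = 13/9, so WV:VF = t:(1−t) = 13/9:-4/9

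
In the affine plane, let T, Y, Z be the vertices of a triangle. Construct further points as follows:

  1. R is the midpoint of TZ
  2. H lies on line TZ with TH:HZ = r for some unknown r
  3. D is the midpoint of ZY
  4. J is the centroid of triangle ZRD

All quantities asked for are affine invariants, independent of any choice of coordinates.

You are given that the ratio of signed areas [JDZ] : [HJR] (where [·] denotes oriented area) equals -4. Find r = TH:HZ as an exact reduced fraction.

r = 5/3

Assign T = (0, 0), Y = (1, 0), Z = (0, 1) — the answer is frame-independent, so this choice is without loss of generality.
1. R is the midpoint of TZ ⇒ R = (0, 1/2)
2. With TH:HZ = r, write λ = r/(r+1) so H = T + λ·(Z−T); H is affine-linear in λ
3. D is the midpoint of ZY ⇒ D = (1/2, 1/2)
4. J is the centroid of triangle ZRD ⇒ J = (1/6, 2/3)
Every point depending on H is an affine combination of H and λ-independent points, so each such coordinate is linear in λ; the λ² term in each signed area is a multiple of (Z−T)×(Z−T) = 0, so 2·[JDZ] and 2·[HJR] are each linear in λ. Evaluating at λ=0 and λ=1:
  2·[JDZ] = 1/12,   2·[HJR] = -1/6·λ + 1/12
So [JDZ]:[HJR] = (1/12) / (-1/6·λ + 1/12). Setting this equal to -4:
  1/12 = -4·(-1/6·λ + 1/12)  ⇒  λ = 5/8
Then r = λ/(1−λ) = (5/8)/(3/8) = 5/3. Check: with r = 5/3, H = (0, 5/8) and [JDZ]:[HJR] = -4 as required.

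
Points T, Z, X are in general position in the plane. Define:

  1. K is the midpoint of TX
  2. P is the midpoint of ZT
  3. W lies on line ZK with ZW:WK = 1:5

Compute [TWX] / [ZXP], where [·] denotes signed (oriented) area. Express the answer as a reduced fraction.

Assign T = (0, 0), Z = (1, 0), X = (0, 1) — the answer is frame-independent, so this choice is without loss of generality.
1. K is the midpoint of TX ⇒ K = (0, 1/2)
2. P is the midpoint of ZT ⇒ P = (1/2, 0)
3. W lies on line ZK with ZW:WK = 1:5 ⇒ W = (5/6, 1/12)
2·[TWX] = 5/6, 2·[ZXP] = 1/2
[TWX]:[ZXP] = 5/6:1/2 = 5/3

[TWX]:[ZXP] = 5/3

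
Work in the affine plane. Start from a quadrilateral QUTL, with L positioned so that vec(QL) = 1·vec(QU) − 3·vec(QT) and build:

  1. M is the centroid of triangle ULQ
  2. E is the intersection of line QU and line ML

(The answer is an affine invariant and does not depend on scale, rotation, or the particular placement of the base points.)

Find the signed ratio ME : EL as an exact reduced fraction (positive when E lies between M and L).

ME:EL = -1/3

Work in coordinates with Q = (0, 0), U = (1, 0), T = (0, 1), L = (1, -3).
1. M is the centroid of triangle ULQ ⇒ M = (2/3, -1)
2. E is the intersection of line QU and line ML ⇒ E = (1/2, 0)
E = M + t·(L−M) with t = -1/2, so ME:EL = t:(1−t) = -1/2:3/2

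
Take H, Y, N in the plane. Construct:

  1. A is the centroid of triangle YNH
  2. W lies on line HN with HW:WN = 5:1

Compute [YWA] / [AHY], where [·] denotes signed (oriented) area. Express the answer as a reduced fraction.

[YWA]:[AHY] = 2/3

Choose coordinates H = (0, 0), Y = (1, 0), N = (0, 1).
1. A is the centroid of triangle YNH ⇒ A = (1/3, 1/3)
2. W lies on line HN with HW:WN = 5:1 ⇒ W = (0, 5/6)
2·[YWA] = 2/9, 2·[AHY] = 1/3
[YWA]:[AHY] = 2/9:1/3 = 2/3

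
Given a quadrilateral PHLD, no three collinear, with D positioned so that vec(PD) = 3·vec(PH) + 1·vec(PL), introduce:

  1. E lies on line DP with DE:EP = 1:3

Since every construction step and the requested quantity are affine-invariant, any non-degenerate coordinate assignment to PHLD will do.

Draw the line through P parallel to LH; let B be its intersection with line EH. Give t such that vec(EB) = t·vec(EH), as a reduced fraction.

t = 3/2

Choose coordinates P = (0, 0), H = (1, 0), L = (0, 1), D = (3, 1).
1. E lies on line DP with DE:EP = 1:3 ⇒ E = (9/4, 3/4)
through P parallel to LH: direction (1, -1); meets EH at B = (3/8, -3/8)
B = E + t·(H−E) with t = 3/2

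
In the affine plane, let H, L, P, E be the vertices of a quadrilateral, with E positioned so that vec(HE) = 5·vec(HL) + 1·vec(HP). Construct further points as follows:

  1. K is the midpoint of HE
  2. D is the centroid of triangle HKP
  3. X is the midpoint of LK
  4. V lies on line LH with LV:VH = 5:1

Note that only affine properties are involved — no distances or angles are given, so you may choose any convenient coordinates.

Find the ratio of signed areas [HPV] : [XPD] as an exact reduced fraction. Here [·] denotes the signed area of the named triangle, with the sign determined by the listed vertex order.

Set H = (0, 0), L = (1, 0), P = (0, 1), E = (5, 1); any affine frame gives the same invariant.
1. K is the midpoint of HE ⇒ K = (5/2, 1/2)
2. D is the centroid of triangle HKP ⇒ D = (5/6, 1/2)
3. X is the midpoint of LK ⇒ X = (7/4, 1/4)
4. V lies on line LH with LV:VH = 5:1 ⇒ V = (1/6, 0)
2·[HPV] = -1/6, 2·[XPD] = 1/4
[HPV]:[XPD] = -1/6:1/4 = -2/3

[HPV]:[XPD] = -2/3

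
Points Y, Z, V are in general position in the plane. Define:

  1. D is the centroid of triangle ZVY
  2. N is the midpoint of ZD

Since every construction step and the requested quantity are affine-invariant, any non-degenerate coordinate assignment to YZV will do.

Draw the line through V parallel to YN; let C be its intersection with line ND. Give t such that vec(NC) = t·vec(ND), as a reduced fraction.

t = 4

Choose coordinates Y = (0, 0), Z = (1, 0), V = (0, 1).
1. D is the centroid of triangle ZVY ⇒ D = (1/3, 1/3)
2. N is the midpoint of ZD ⇒ N = (2/3, 1/6)
through V parallel to YN: direction (2/3, 1/6); meets ND at C = (-2/3, 5/6)
C = N + t·(D−N) with t = 4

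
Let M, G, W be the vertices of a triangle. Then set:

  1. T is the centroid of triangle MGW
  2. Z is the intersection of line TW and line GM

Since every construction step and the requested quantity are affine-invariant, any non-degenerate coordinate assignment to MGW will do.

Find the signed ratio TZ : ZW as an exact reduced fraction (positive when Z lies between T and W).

TZ:ZW = -1/3

Set M = (0, 0), G = (1, 0), W = (0, 1); any affine frame gives the same invariant.
1. T is the centroid of triangle MGW ⇒ T = (1/3, 1/3)
2. Z is the intersection of line TW and line GM ⇒ Z = (1/2, 0)
Z = T + t·(W−T) with t = -1/2, so TZ:ZW = t:(1−t) = -1/2:3/2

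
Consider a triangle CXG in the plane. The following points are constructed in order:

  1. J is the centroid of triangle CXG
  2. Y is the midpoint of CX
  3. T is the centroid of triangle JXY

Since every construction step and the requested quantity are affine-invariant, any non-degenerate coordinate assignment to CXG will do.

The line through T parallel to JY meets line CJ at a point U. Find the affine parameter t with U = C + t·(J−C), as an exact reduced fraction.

t = 4/3

Choose coordinates C = (0, 0), X = (1, 0), G = (0, 1).
1. J is the centroid of triangle CXG ⇒ J = (1/3, 1/3)
2. Y is the midpoint of CX ⇒ Y = (1/2, 0)
3. T is the centroid of triangle JXY ⇒ T = (11/18, 1/9)
through T parallel to JY: direction (1/6, -1/3); meets CJ at U = (4/9, 4/9)
U = C + t·(J−C) with t = 4/3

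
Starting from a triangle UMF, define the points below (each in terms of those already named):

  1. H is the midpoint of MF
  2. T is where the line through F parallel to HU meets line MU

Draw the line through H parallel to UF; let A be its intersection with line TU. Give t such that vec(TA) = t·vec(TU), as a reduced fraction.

t = 3/2

Work in coordinates with U = (0, 0), M = (1, 0), F = (0, 1).
1. H is the midpoint of MF ⇒ H = (1/2, 1/2)
2. T is where the line through F parallel to HU meets line MU ⇒ T = (-1, 0)
through H parallel to UF: direction (0, 1); meets TU at A = (1/2, 0)
A = T + t·(U−T) with t = 3/2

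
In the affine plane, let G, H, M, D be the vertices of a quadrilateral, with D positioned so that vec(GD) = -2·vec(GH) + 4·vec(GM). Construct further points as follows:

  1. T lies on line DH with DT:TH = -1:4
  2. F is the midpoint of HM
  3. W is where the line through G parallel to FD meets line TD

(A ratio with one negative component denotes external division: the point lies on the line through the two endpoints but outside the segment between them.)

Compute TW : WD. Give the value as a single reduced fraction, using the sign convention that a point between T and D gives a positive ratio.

TW:WD = -17/18

Set G = (0, 0), H = (1, 0), M = (0, 1), D = (-2, 4); any affine frame gives the same invariant.
1. T lies on line DH with DT:TH = -1:4 ⇒ T = (-3, 16/3)
2. F is the midpoint of HM ⇒ F = (1/2, 1/2)
3. W is where the line through G parallel to FD meets line TD ⇒ W = (-20, 28)
W = T + t·(D−T) with t = -17, so TW:WD = t:(1−t) = -17:18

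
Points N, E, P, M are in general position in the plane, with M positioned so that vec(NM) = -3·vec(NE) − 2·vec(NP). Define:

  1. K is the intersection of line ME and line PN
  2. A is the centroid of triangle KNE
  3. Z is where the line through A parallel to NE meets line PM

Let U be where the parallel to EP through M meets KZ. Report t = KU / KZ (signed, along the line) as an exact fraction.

Set N = (0, 0), E = (1, 0), P = (0, 1), M = (-3, -2); any affine frame gives the same invariant.
1. K is the intersection of line ME and line PN ⇒ K = (0, -1/2)
2. A is the centroid of triangle KNE ⇒ A = (1/3, -1/6)
3. Z is where the line through A parallel to NE meets line PM ⇒ Z = (-7/6, -1/6)
through M parallel to EP: direction (-1, 1); meets KZ at U = (-63/10, 13/10)
U = K + t·(Z−K) with t = 27/5

t = 27/5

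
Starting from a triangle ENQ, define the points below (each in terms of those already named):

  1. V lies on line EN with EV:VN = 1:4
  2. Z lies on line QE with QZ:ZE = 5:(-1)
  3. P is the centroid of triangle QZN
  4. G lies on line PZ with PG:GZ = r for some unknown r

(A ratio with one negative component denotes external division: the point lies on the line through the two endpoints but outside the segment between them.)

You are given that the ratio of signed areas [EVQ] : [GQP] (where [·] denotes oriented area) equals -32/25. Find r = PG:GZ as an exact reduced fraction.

Set E = (0, 0), N = (1, 0), Q = (0, 1); any affine frame gives the same invariant.
1. V lies on line EN with EV:VN = 1:4 ⇒ V = (1/5, 0)
2. Z lies on line QE with QZ:ZE = 5:(-1) ⇒ Z = (0, -1/4)
3. P is the centroid of triangle QZN ⇒ P = (1/3, 1/4)
4. With PG:GZ = r, write λ = r/(r+1) so G = P + λ·(Z−P); G is affine-linear in λ
Every point depending on G is an affine combination of G and λ-independent points, so each such coordinate is linear in λ; the λ² term in each signed area is a multiple of (Z−P)×(Z−P) = 0, so 2·[EVQ] and 2·[GQP] are each linear in λ. Evaluating at λ=0 and λ=1:
  2·[EVQ] = 1/5,   2·[GQP] = -5/12·λ
So [EVQ]:[GQP] = (1/5) / (-5/12·λ). Setting this equal to -32/25:
  1/5 = -32/25·(-5/12·λ)  ⇒  λ = 3/8
Then r = λ/(1−λ) = (3/8)/(5/8) = 3/5. Check: with r = 3/5, G = (5/24, 1/16) and [EVQ]:[GQP] = -32/25 as required.

r = 3/5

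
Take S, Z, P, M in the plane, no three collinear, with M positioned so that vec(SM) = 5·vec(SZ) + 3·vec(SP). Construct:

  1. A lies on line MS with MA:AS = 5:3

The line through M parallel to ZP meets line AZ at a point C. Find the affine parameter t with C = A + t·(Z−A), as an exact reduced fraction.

Assign S = (0, 0), Z = (1, 0), P = (0, 1), M = (5, 3) — the answer is frame-independent, so this choice is without loss of generality.
1. A lies on line MS with MA:AS = 5:3 ⇒ A = (15/8, 9/8)
through M parallel to ZP: direction (-1, 1); meets AZ at C = (65/16, 63/16)
C = A + t·(Z−A) with t = -5/2

t = -5/2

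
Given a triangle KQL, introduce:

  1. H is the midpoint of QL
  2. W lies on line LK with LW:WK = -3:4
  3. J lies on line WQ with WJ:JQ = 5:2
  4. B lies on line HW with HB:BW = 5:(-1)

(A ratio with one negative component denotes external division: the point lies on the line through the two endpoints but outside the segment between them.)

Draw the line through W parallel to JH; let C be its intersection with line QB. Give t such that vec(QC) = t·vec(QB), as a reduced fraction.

Choose coordinates K = (0, 0), Q = (1, 0), L = (0, 1).
1. H is the midpoint of QL ⇒ H = (1/2, 1/2)
2. W lies on line LK with LW:WK = -3:4 ⇒ W = (0, 4)
3. J lies on line WQ with WJ:JQ = 5:2 ⇒ J = (5/7, 8/7)
4. B lies on line HW with HB:BW = 5:(-1) ⇒ B = (-1/8, 39/8)
through W parallel to JH: direction (-3/14, -9/14); meets QB at C = (1/22, 91/22)
C = Q + t·(B−Q) with t = 28/33

t = 28/33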